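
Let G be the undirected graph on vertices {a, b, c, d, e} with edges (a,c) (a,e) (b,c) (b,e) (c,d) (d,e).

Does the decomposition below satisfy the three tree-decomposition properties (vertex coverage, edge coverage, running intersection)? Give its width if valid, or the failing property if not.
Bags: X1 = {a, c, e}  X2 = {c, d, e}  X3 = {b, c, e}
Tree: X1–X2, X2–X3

Every vertex of G appears in some bag (union = {a, b, c, d, e}); every edge is covered by a bag; and for each vertex v the set of bags containing v is connected in the bag tree. The decomposition is therefore valid. The largest bag has 3 vertices, so the width is 2.

Yes; width 2.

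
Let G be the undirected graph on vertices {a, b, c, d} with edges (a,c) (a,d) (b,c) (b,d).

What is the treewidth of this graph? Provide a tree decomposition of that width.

Treewidth 2.
Bags: B1 = {a, b, c}  B2 = {a, b, d}
Tree: B1–B2

Each bag holds 3 vertices, so the decomposition has width 2, which upper-bounds the treewidth. For the lower bound, G contains the cycle a–c–b–d–a, so G is not a forest; only forests have treewidth ≤ 1, hence tw(G) ≥ 2. Hence tw(G) = 2 exactly.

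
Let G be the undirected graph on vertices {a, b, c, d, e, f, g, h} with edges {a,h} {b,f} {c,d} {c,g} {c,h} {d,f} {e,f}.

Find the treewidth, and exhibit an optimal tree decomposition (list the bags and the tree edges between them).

Every bag has size at most 2, so the width is 2 − 1 = 1 and tw(G) ≤ 1. Any graph with an edge has treewidth ≥ 1, and G has the edge f–b. The upper and lower bounds meet at 1, so that is the treewidth.

Treewidth 1.
One optimal decomposition is:
Bags: B1 = {b, f}  B2 = {d, f}  B3 = {c, d}  B4 = {c, h}  B5 = {c, g}  B6 = {a, h}  B7 = {e, f}
Tree: B1–B2, B2–B3, B3–B4, B4–B5, B4–B6, B2–B7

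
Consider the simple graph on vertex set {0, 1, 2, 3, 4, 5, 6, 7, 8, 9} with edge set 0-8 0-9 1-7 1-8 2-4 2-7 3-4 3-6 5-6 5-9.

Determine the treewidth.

2

A width-2 tree decomposition is:
Bags: B1 = {0, 8, 9}  B2 = {5, 8, 9}  B3 = {5, 6, 8}  B4 = {3, 6, 8}  B5 = {3, 4, 8}  B6 = {2, 4, 8}  B7 = {2, 7, 8}  B8 = {1, 7, 8}
Tree: B1–B2, B2–B3, B3–B4, B4–B5, B5–B6, B6–B7, B7–B8
Each bag holds 3 vertices, so the decomposition has width 2, which upper-bounds the treewidth. For the lower bound, G contains the cycle 8–0–9–5–6–3–4–2–7–1–8, so G is not a forest; only forests have treewidth ≤ 1, hence tw(G) ≥ 2. Therefore the treewidth is 2.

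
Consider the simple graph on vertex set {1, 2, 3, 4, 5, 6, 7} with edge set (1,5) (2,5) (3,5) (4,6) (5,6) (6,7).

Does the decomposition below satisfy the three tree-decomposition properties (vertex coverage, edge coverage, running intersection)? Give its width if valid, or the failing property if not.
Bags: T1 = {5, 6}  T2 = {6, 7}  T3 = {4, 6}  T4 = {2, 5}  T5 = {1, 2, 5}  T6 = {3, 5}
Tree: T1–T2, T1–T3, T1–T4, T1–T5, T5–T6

No — bags containing vertex 2 are not connected in the tree.

A tree decomposition must satisfy three properties: every vertex lies in some bag; for every edge, both endpoints lie together in some bag; and for every vertex, the bags containing it form a connected subtree. Here bags containing vertex 2 are not connected in the tree, so the decomposition is invalid.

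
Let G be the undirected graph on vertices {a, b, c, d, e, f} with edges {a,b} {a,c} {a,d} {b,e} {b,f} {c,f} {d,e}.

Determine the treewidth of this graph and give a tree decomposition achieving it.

Treewidth 2.
One such decomposition:
Bags: B1 = {a, c, f}  B2 = {a, b, f}  B3 = {a, b, d}  B4 = {b, d, e}
Tree: B1–B2, B2–B3, B3–B4

Each bag holds 3 vertices, so the decomposition has width 2, which upper-bounds the treewidth. For the lower bound, G contains the cycle c–f–b–a–c, so G is not a forest; only forests have treewidth ≤ 1, hence tw(G) ≥ 2. Combining the bounds, tw(G) = 2.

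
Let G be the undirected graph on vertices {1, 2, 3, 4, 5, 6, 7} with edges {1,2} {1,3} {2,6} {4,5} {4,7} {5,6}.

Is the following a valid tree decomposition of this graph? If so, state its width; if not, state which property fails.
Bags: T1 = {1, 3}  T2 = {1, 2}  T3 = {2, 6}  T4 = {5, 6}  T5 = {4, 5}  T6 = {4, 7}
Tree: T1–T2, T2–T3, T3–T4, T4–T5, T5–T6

Yes; width 1.

Checking the three conditions: (i) the bags cover all of {1, 2, 3, 4, 5, 6, 7}; (ii) for each edge, some bag contains both endpoints; (iii) the bags containing any fixed vertex form a subtree. All hold, so the decomposition is valid with width 2 − 1 = 1.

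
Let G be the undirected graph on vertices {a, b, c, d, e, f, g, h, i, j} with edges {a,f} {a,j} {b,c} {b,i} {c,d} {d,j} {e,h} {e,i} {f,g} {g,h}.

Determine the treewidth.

2

A width-2 tree decomposition is:
Bags: B1 = {b, c, d}  B2 = {b, d, i}  B3 = {d, e, i}  B4 = {d, e, h}  B5 = {d, g, h}  B6 = {d, f, g}  B7 = {a, d, f}  B8 = {a, d, j}
Tree: B1–B2, B2–B3, B3–B4, B4–B5, B5–B6, B6–B7, B7–B8
Each bag holds 3 vertices, so the decomposition has width 2, which upper-bounds the treewidth. Since d–c–b–i–e–h–g–f–a–j–d is a cycle in G, G is not acyclic. Forests are exactly the graphs of treewidth ≤ 1, so tw(G) ≥ 2. The upper and lower bounds meet at 2, so that is the treewidth.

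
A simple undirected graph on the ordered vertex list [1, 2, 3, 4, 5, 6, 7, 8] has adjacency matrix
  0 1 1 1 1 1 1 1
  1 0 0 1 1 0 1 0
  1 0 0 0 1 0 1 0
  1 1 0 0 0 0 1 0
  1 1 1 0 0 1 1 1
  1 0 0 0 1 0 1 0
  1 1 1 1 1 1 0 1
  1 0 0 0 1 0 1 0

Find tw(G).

A width-3 tree decomposition is:
Bags: B1 = {1, 2, 5, 7}  B2 = {1, 5, 7, 8}  B3 = {1, 2, 4, 7}  B4 = {1, 5, 6, 7}  B5 = {1, 3, 5, 7}
Tree: B1–B2, B1–B3, B2–B4, B1–B5
The largest bag has 4 vertices, giving width 3; this decomposition certifies tw(G) ≤ 3. Conversely, {1, 2, 4, 7} is a clique of size 4, and the vertices of any clique must share a bag in every tree decomposition; so some bag has ≥ 4 vertices and tw(G) ≥ 3. Hence tw(G) = 3 exactly.

3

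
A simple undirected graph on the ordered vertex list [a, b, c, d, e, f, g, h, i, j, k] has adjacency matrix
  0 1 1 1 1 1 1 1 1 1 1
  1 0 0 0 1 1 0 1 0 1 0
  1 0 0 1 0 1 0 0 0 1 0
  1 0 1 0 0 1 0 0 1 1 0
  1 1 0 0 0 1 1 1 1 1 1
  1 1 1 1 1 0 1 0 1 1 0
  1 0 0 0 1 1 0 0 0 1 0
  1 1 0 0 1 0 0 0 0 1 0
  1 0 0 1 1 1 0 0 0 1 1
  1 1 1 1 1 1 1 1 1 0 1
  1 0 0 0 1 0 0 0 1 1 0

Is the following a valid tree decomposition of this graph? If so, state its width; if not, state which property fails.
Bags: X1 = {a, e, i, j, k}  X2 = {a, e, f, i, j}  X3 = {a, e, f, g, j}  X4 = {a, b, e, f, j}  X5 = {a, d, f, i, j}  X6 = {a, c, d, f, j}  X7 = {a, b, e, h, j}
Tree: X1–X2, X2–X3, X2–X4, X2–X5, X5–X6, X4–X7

Yes; width 4.

Vertex coverage: the bags together contain {a, b, c, d, e, f, g, h, i, j, k}, the full vertex set. Edge coverage: each edge of G has both endpoints in at least one bag. Running intersection: for every vertex, the bags containing it form a connected subtree. All three properties hold, so this is a valid tree decomposition of width max|bag| − 1 = 4, and hence tw(G) ≤ 4.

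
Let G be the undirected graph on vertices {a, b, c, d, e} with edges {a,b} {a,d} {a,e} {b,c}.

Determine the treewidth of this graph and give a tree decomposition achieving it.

Treewidth 1.
One such decomposition:
Bags: B1 = {a, d}  B2 = {a, b}  B3 = {b, c}  B4 = {a, e}
Tree: B1–B2, B2–B3, B1–B4

Every bag has size at most 2, so the width is 2 − 1 = 1 and tw(G) ≤ 1. Since G has at least one edge (e.g. d–a), it is not an edgeless graph, so tw(G) ≥ 1. Combining the bounds, tw(G) = 1.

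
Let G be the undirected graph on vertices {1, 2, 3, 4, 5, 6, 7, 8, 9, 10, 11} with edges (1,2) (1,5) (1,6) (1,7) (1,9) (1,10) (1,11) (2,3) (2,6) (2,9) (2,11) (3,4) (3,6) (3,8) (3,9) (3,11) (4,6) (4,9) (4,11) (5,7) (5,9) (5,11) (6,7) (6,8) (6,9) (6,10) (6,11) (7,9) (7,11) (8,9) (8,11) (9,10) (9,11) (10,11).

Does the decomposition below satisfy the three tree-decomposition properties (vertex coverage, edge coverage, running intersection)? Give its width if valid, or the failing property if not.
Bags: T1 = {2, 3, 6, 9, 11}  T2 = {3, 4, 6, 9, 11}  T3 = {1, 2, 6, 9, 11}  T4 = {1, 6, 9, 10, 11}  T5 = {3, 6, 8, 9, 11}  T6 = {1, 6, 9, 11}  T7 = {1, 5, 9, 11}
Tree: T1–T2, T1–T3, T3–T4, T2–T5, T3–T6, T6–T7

No — vertex 7 appears in no bag.

A tree decomposition must satisfy three properties: every vertex lies in some bag; for every edge, both endpoints lie together in some bag; and for every vertex, the bags containing it form a connected subtree. Here vertex 7 appears in no bag, so the decomposition is invalid.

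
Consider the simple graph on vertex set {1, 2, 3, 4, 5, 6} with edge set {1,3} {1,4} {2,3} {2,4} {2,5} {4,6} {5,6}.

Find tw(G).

A width-2 tree decomposition is:
Bags: B1 = {1, 3, 4}  B2 = {2, 3, 4}  B3 = {2, 4, 6}  B4 = {2, 5, 6}
Tree: B1–B2, B2–B3, B3–B4
The largest bag has 3 vertices, giving width 2; this decomposition certifies tw(G) ≤ 2. The edges 1–3–2–4–1 form a cycle, so G is not a tree and its treewidth is at least 2. The upper and lower bounds meet at 2, so that is the treewidth.

2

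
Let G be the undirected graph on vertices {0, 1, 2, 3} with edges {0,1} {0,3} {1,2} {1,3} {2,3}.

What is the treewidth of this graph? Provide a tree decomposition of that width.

Treewidth 2.
One such decomposition:
Bags: B1 = {1, 2, 3}  B2 = {0, 1, 3}
Tree: B1–B2

The largest bag has 3 vertices, giving width 2; this decomposition certifies tw(G) ≤ 2. On the other hand G contains the 3-clique {0, 1, 3}. A clique must lie in a single bag of any decomposition, so no decomposition can have width below 2. The upper and lower bounds meet at 2, so that is the treewidth.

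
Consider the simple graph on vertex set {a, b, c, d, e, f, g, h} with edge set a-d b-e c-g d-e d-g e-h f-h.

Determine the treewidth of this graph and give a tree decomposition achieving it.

The largest bag has 2 vertices, giving width 1; this decomposition certifies tw(G) ≤ 1. G has an edge, so its treewidth is at least 1. Hence tw(G) = 1 exactly.

Treewidth 1.
Bags: B1 = {a, d}  B2 = {d, e}  B3 = {b, e}  B4 = {d, g}  B5 = {e, h}  B6 = {f, h}  B7 = {c, g}
Tree: B1–B2, B2–B3, B1–B4, B2–B5, B5–B6, B4–B7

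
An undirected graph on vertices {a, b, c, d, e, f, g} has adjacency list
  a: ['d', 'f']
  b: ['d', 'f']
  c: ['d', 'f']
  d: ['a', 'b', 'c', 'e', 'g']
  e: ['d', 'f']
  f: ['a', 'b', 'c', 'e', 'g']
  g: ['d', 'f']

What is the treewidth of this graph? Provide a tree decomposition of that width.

The largest bag has 3 vertices, giving width 2; this decomposition certifies tw(G) ≤ 2. The edges d–g–f–a–d form a cycle, so G is not a tree and its treewidth is at least 2. Combining the bounds, tw(G) = 2.

Treewidth 2.
One optimal decomposition is:
Bags: B1 = {d, f, g}  B2 = {a, d, f}  B3 = {d, e, f}  B4 = {b, d, f}  B5 = {c, d, f}
Tree: B1–B2, B2–B3, B3–B4, B4–B5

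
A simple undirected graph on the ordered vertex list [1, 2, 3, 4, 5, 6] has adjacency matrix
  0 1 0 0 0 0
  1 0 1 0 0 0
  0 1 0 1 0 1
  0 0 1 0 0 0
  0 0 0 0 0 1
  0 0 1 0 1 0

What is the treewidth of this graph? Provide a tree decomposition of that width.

Each bag holds 2 vertices, so the decomposition has width 1, which upper-bounds the treewidth. Since G has at least one edge (e.g. 4–3), it is not an edgeless graph, so tw(G) ≥ 1. The upper and lower bounds meet at 1, so that is the treewidth.

Treewidth 1.
One optimal decomposition is:
Bags: B1 = {3, 4}  B2 = {2, 3}  B3 = {3, 6}  B4 = {5, 6}  B5 = {1, 2}
Tree: B1–B2, B2–B3, B3–B4, B2–B5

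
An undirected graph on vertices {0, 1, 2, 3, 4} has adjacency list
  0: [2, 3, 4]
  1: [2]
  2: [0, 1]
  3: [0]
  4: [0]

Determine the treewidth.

A width-1 tree decomposition is:
Bags: B1 = {0, 4}  B2 = {0, 2}  B3 = {0, 3}  B4 = {1, 2}
Tree: B1–B2, B2–B3, B2–B4
Each bag holds 2 vertices, so the decomposition has width 1, which upper-bounds the treewidth. Since G has at least one edge (e.g. 4–0), it is not an edgeless graph, so tw(G) ≥ 1. Hence tw(G) = 1 exactly.

1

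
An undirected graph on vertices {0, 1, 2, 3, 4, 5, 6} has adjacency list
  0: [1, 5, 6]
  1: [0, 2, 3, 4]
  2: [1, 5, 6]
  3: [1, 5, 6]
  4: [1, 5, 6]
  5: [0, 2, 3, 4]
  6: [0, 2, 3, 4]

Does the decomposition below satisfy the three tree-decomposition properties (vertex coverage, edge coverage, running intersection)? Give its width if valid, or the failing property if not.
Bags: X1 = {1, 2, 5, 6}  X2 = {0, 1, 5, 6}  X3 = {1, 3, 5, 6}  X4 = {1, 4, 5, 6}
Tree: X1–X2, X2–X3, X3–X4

Checking the three conditions: (i) the bags cover all of {0, 1, 2, 3, 4, 5, 6}; (ii) for each edge, some bag contains both endpoints; (iii) the bags containing any fixed vertex form a subtree. All hold, so the decomposition is valid with width 4 − 1 = 3.

Yes; width 3.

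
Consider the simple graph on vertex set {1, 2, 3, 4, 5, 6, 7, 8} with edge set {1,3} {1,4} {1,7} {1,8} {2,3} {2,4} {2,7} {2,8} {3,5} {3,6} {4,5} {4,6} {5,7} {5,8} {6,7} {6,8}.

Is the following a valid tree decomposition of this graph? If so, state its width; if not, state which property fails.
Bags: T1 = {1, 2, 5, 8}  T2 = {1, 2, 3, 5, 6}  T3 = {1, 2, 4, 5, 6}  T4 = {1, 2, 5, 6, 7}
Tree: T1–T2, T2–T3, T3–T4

No — edge (6,8) lies in no bag.

A tree decomposition must satisfy three properties: every vertex lies in some bag; for every edge, both endpoints lie together in some bag; and for every vertex, the bags containing it form a connected subtree. Here edge (6,8) lies in no bag, so the decomposition is invalid.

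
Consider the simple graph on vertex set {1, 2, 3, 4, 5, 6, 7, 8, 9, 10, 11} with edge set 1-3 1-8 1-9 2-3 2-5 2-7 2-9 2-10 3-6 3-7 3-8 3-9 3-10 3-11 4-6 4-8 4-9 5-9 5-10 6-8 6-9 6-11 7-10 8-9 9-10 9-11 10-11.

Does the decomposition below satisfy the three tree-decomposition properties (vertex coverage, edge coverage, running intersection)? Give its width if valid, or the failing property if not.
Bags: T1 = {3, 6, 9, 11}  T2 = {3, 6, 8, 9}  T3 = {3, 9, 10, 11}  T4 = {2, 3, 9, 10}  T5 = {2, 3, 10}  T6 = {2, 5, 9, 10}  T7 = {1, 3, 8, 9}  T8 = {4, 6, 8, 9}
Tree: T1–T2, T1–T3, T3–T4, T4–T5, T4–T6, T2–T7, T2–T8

A tree decomposition must satisfy three properties: every vertex lies in some bag; for every edge, both endpoints lie together in some bag; and for every vertex, the bags containing it form a connected subtree. Here vertex 7 appears in no bag, so the decomposition is invalid.

No — vertex 7 appears in no bag.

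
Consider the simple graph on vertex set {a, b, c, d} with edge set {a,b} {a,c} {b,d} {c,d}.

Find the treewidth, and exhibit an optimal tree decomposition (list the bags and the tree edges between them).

Every bag has size at most 3, so the width is 3 − 1 = 2 and tw(G) ≤ 2. For the lower bound, G contains the cycle b–d–c–a–b, so G is not a forest; only forests have treewidth ≤ 1, hence tw(G) ≥ 2. The upper and lower bounds meet at 2, so that is the treewidth.

Treewidth 2.
Bags: B1 = {b, c, d}  B2 = {a, b, c}
Tree: B1–B2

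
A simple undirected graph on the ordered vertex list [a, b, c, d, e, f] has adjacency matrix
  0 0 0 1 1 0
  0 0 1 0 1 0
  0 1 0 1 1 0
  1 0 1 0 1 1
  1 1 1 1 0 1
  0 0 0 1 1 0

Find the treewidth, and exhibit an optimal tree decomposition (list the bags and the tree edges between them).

Each bag holds 3 vertices, so the decomposition has width 2, which upper-bounds the treewidth. For the lower bound, the 3 vertices {a, d, e} are pairwise adjacent, and any tree decomposition puts a clique entirely inside one bag — forcing width ≥ 2. Combining the bounds, tw(G) = 2.

Treewidth 2.
One such decomposition:
Bags: B1 = {b, c, e}  B2 = {c, d, e}  B3 = {d, e, f}  B4 = {a, d, e}
Tree: B1–B2, B2–B3, B2–B4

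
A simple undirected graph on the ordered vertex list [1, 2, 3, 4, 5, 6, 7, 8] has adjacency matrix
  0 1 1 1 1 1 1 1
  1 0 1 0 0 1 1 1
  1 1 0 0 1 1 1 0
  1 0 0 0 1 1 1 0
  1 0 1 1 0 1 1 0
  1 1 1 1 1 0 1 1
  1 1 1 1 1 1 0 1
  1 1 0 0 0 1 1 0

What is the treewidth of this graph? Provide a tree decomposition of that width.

Treewidth 4.
One such decomposition:
Bags: B1 = {1, 3, 5, 6, 7}  B2 = {1, 2, 3, 6, 7}  B3 = {1, 4, 5, 6, 7}  B4 = {1, 2, 6, 7, 8}
Tree: B1–B2, B1–B3, B2–B4

Every bag has size at most 5, so the width is 5 − 1 = 4 and tw(G) ≤ 4. Conversely, {1, 2, 6, 7, 8} is a clique of size 5, and the vertices of any clique must share a bag in every tree decomposition; so some bag has ≥ 5 vertices and tw(G) ≥ 4. The upper and lower bounds meet at 4, so that is the treewidth.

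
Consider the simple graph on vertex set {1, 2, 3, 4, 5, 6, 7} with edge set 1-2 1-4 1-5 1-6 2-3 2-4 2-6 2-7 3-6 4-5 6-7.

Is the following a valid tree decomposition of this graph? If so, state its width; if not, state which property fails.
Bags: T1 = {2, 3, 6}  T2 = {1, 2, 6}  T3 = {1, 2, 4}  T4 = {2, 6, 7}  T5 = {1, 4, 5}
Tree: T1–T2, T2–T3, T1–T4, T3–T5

Vertex coverage: the bags together contain {1, 2, 3, 4, 5, 6, 7}, the full vertex set. Edge coverage: each edge of G has both endpoints in at least one bag. Running intersection: for every vertex, the bags containing it form a connected subtree. All three properties hold, so this is a valid tree decomposition of width max|bag| − 1 = 2, and hence tw(G) ≤ 2.

Yes; width 2.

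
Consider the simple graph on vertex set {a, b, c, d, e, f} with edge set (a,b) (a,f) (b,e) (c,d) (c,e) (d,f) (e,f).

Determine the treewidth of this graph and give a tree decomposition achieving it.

Treewidth 2.
One optimal decomposition is:
Bags: B1 = {c, d, e}  B2 = {d, e, f}  B3 = {b, e, f}  B4 = {a, b, f}
Tree: B1–B2, B2–B3, B3–B4

The largest bag has 3 vertices, giving width 2; this decomposition certifies tw(G) ≤ 2. Since c–d–f–e–c is a cycle in G, G is not acyclic. Forests are exactly the graphs of treewidth ≤ 1, so tw(G) ≥ 2. Hence tw(G) = 2 exactly.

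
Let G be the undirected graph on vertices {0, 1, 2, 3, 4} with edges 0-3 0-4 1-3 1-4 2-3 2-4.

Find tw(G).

A width-2 tree decomposition is:
Bags: B1 = {1, 3, 4}  B2 = {0, 3, 4}  B3 = {2, 3, 4}
Tree: B1–B2, B2–B3
Each bag holds 3 vertices, so the decomposition has width 2, which upper-bounds the treewidth. For the lower bound, G contains the cycle 1–3–0–4–1, so G is not a forest; only forests have treewidth ≤ 1, hence tw(G) ≥ 2. Combining the bounds, tw(G) = 2.

2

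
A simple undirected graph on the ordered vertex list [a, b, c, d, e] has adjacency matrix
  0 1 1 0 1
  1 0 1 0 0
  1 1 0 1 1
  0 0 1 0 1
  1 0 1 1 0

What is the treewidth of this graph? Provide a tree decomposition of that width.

Treewidth 2.
Bags: B1 = {a, c, e}  B2 = {c, d, e}  B3 = {a, b, c}
Tree: B1–B2, B1–B3

Every bag has size at most 3, so the width is 3 − 1 = 2 and tw(G) ≤ 2. For the lower bound, the 3 vertices {c, d, e} are pairwise adjacent, and any tree decomposition puts a clique entirely inside one bag — forcing width ≥ 2. The upper and lower bounds meet at 2, so that is the treewidth.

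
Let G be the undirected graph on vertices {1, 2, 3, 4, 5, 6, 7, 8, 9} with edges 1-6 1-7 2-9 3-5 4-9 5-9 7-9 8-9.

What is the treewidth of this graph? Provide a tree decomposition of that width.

Every bag has size at most 2, so the width is 2 − 1 = 1 and tw(G) ≤ 1. G has an edge, so its treewidth is at least 1. Therefore the treewidth is 1.

Treewidth 1.
Bags: B1 = {8, 9}  B2 = {4, 9}  B3 = {5, 9}  B4 = {2, 9}  B5 = {7, 9}  B6 = {3, 5}  B7 = {1, 7}  B8 = {1, 6}
Tree: B1–B2, B2–B3, B1–B4, B2–B5, B3–B6, B5–B7, B7–B8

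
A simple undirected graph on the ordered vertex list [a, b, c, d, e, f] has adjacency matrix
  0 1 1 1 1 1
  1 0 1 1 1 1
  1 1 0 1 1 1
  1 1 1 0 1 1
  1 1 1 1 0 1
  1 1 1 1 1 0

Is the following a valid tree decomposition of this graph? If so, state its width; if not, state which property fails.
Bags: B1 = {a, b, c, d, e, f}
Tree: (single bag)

Vertex coverage: the bags together contain {a, b, c, d, e, f}, the full vertex set. Edge coverage: each edge of G has both endpoints in at least one bag. Running intersection: for every vertex, the bags containing it form a connected subtree. All three properties hold, so this is a valid tree decomposition of width max|bag| − 1 = 5, and hence tw(G) ≤ 5.

Yes; width 5.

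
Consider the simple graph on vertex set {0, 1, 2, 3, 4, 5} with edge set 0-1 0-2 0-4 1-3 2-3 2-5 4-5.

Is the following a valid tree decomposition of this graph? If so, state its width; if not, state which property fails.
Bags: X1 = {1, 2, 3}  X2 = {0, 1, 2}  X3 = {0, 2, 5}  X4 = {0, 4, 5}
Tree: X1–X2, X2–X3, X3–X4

Yes; width 2.

Vertex coverage: the bags together contain {0, 1, 2, 3, 4, 5}, the full vertex set. Edge coverage: each edge of G has both endpoints in at least one bag. Running intersection: for every vertex, the bags containing it form a connected subtree. All three properties hold, so this is a valid tree decomposition of width max|bag| − 1 = 2, and hence tw(G) ≤ 2.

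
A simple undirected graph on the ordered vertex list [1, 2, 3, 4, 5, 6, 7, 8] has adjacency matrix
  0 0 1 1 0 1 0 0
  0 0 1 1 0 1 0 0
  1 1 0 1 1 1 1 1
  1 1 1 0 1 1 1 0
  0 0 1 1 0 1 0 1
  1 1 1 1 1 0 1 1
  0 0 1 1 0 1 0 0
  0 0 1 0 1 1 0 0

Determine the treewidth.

3

A width-3 tree decomposition is:
Bags: B1 = {2, 3, 4, 6}  B2 = {3, 4, 5, 6}  B3 = {3, 4, 6, 7}  B4 = {1, 3, 4, 6}  B5 = {3, 5, 6, 8}
Tree: B1–B2, B1–B3, B3–B4, B2–B5
Every bag has size at most 4, so the width is 4 − 1 = 3 and tw(G) ≤ 3. On the other hand G contains the 4-clique {3, 5, 6, 8}. A clique must lie in a single bag of any decomposition, so no decomposition can have width below 3. Therefore the treewidth is 3.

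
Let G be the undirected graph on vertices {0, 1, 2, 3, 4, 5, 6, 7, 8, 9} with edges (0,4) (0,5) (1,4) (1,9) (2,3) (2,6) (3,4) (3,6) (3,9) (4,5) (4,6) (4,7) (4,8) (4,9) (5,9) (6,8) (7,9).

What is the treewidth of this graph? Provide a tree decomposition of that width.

Each bag holds 3 vertices, so the decomposition has width 2, which upper-bounds the treewidth. Conversely, {2, 3, 6} is a clique of size 3, and the vertices of any clique must share a bag in every tree decomposition; so some bag has ≥ 3 vertices and tw(G) ≥ 2. The upper and lower bounds meet at 2, so that is the treewidth.

Treewidth 2.
One such decomposition:
Bags: B1 = {4, 6, 8}  B2 = {3, 4, 6}  B3 = {2, 3, 6}  B4 = {3, 4, 9}  B5 = {4, 5, 9}  B6 = {1, 4, 9}  B7 = {0, 4, 5}  B8 = {4, 7, 9}
Tree: B1–B2, B2–B3, B2–B4, B4–B5, B4–B6, B5–B7, B6–B8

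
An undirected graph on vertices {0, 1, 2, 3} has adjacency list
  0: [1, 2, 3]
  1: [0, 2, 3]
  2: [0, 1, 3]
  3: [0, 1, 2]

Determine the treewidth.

A width-3 tree decomposition is:
Bags: B1 = {0, 1, 2, 3}
Tree: (single bag)
With just one bag of size 4, the width is 4 − 1 = 3, so tw(G) ≤ 3. On the other hand G contains the 4-clique {0, 1, 2, 3}. A clique must lie in a single bag of any decomposition, so no decomposition can have width below 3. The upper and lower bounds meet at 3, so that is the treewidth.

3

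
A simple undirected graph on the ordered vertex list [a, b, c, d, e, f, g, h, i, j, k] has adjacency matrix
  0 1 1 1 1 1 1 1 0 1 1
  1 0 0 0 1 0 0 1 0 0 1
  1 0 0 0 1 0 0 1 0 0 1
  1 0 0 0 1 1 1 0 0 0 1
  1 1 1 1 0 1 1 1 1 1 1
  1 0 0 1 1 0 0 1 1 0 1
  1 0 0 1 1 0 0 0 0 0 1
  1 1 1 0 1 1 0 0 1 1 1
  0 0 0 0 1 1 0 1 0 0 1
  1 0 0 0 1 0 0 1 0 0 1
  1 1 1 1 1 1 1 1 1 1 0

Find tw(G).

A width-4 tree decomposition is:
Bags: B1 = {a, d, e, f, k}  B2 = {a, e, f, h, k}  B3 = {a, c, e, h, k}  B4 = {a, e, h, j, k}  B5 = {a, d, e, g, k}  B6 = {a, b, e, h, k}  B7 = {e, f, h, i, k}
Tree: B1–B2, B2–B3, B2–B4, B1–B5, B2–B6, B2–B7
Every bag has size at most 5, so the width is 5 − 1 = 4 and tw(G) ≤ 4. For the lower bound, the 5 vertices {a, d, e, g, k} are pairwise adjacent, and any tree decomposition puts a clique entirely inside one bag — forcing width ≥ 4. Combining the bounds, tw(G) = 4.

4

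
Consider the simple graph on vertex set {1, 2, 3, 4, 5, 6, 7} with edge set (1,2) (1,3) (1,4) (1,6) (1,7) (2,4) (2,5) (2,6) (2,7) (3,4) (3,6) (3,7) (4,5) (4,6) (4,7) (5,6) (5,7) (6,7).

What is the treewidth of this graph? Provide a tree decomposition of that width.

Treewidth 4.
Bags: B1 = {1, 2, 4, 6, 7}  B2 = {2, 4, 5, 6, 7}  B3 = {1, 3, 4, 6, 7}
Tree: B1–B2, B1–B3

The largest bag has 5 vertices, giving width 4; this decomposition certifies tw(G) ≤ 4. Conversely, {1, 2, 4, 6, 7} is a clique of size 5, and the vertices of any clique must share a bag in every tree decomposition; so some bag has ≥ 5 vertices and tw(G) ≥ 4. Combining the bounds, tw(G) = 4.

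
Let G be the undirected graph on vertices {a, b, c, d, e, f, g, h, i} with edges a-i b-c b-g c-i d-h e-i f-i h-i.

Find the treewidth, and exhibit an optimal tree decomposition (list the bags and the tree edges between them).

Every bag has size at most 2, so the width is 2 − 1 = 1 and tw(G) ≤ 1. Since G has at least one edge (e.g. c–b), it is not an edgeless graph, so tw(G) ≥ 1. Hence tw(G) = 1 exactly.

Treewidth 1.
Bags: B1 = {b, c}  B2 = {c, i}  B3 = {a, i}  B4 = {e, i}  B5 = {h, i}  B6 = {d, h}  B7 = {b, g}  B8 = {f, i}
Tree: B1–B2, B2–B3, B3–B4, B4–B5, B5–B6, B1–B7, B4–B8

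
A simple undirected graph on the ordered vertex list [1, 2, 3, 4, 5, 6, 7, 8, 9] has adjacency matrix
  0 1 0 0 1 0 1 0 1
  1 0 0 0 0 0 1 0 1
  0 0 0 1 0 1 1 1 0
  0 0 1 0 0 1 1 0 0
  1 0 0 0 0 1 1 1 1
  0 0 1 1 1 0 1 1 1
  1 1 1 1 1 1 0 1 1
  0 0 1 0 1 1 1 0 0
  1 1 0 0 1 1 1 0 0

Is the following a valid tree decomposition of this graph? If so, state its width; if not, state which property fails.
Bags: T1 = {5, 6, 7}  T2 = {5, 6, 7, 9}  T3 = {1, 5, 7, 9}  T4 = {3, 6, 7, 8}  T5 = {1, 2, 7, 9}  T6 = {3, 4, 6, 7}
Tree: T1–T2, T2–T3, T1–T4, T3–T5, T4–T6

A tree decomposition must satisfy three properties: every vertex lies in some bag; for every edge, both endpoints lie together in some bag; and for every vertex, the bags containing it form a connected subtree. Here edge (8,5) lies in no bag, so the decomposition is invalid.

No — edge (8,5) lies in no bag.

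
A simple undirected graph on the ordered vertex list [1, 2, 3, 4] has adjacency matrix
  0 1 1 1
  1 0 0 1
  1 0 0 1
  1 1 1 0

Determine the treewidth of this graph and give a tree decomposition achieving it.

The largest bag has 3 vertices, giving width 2; this decomposition certifies tw(G) ≤ 2. Conversely, {1, 2, 4} is a clique of size 3, and the vertices of any clique must share a bag in every tree decomposition; so some bag has ≥ 3 vertices and tw(G) ≥ 2. Therefore the treewidth is 2.

Treewidth 2.
One optimal decomposition is:
Bags: B1 = {1, 3, 4}  B2 = {1, 2, 4}
Tree: B1–B2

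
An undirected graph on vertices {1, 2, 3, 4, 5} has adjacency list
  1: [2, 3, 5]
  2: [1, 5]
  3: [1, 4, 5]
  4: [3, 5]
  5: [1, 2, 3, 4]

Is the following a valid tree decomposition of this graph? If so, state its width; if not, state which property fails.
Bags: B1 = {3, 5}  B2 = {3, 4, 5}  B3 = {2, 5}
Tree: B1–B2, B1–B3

No — vertex 1 appears in no bag.

A tree decomposition must satisfy three properties: every vertex lies in some bag; for every edge, both endpoints lie together in some bag; and for every vertex, the bags containing it form a connected subtree. Here vertex 1 appears in no bag, so the decomposition is invalid.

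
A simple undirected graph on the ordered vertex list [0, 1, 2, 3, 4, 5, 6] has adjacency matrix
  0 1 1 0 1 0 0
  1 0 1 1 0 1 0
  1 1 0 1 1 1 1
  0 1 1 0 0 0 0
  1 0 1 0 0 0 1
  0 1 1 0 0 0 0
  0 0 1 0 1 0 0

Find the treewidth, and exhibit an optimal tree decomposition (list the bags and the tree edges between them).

Every bag has size at most 3, so the width is 3 − 1 = 2 and tw(G) ≤ 2. On the other hand G contains the 3-clique {0, 1, 2}. A clique must lie in a single bag of any decomposition, so no decomposition can have width below 2. Hence tw(G) = 2 exactly.

Treewidth 2.
Bags: B1 = {0, 2, 4}  B2 = {2, 4, 6}  B3 = {0, 1, 2}  B4 = {1, 2, 5}  B5 = {1, 2, 3}
Tree: B1–B2, B1–B3, B3–B4, B3–B5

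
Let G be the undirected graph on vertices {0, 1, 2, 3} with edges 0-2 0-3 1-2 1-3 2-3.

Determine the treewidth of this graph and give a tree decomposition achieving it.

Treewidth 2.
Bags: B1 = {1, 2, 3}  B2 = {0, 2, 3}
Tree: B1–B2

Each bag holds 3 vertices, so the decomposition has width 2, which upper-bounds the treewidth. On the other hand G contains the 3-clique {0, 2, 3}. A clique must lie in a single bag of any decomposition, so no decomposition can have width below 2. Therefore the treewidth is 2.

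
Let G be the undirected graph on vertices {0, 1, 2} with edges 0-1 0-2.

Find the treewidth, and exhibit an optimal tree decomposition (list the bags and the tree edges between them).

Treewidth 1.
Bags: B1 = {0, 2}  B2 = {0, 1}
Tree: B1–B2

Each bag holds 2 vertices, so the decomposition has width 1, which upper-bounds the treewidth. Any graph with an edge has treewidth ≥ 1, and G has the edge 0–2. Hence tw(G) = 1 exactly.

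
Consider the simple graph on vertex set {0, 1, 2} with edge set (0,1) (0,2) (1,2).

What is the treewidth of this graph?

A width-2 tree decomposition is:
Bags: B1 = {0, 1, 2}
Tree: (single bag)
A single bag containing all 3 vertices is trivially a valid decomposition of width 2. On the other hand G contains the 3-clique {0, 1, 2}. A clique must lie in a single bag of any decomposition, so no decomposition can have width below 2. Combining the bounds, tw(G) = 2.

2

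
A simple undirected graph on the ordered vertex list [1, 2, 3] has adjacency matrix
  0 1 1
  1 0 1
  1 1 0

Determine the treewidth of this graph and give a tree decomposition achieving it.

A single bag containing all 3 vertices is trivially a valid decomposition of width 2. Conversely, {1, 2, 3} is a clique of size 3, and the vertices of any clique must share a bag in every tree decomposition; so some bag has ≥ 3 vertices and tw(G) ≥ 2. Therefore the treewidth is 2.

Treewidth 2.
One such decomposition:
Bags: B1 = {1, 2, 3}
Tree: (single bag)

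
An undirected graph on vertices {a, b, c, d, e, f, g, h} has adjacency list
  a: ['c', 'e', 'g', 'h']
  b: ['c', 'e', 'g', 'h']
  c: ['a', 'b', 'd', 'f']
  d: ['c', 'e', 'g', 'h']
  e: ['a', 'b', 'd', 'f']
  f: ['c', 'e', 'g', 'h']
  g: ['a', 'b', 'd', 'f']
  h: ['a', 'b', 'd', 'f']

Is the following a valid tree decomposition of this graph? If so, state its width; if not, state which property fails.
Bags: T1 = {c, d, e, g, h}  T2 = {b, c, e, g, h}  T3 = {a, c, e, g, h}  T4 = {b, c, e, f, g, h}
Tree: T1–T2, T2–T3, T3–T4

No — bags containing vertex b are not connected in the tree.

A tree decomposition must satisfy three properties: every vertex lies in some bag; for every edge, both endpoints lie together in some bag; and for every vertex, the bags containing it form a connected subtree. Here bags containing vertex b are not connected in the tree, so the decomposition is invalid.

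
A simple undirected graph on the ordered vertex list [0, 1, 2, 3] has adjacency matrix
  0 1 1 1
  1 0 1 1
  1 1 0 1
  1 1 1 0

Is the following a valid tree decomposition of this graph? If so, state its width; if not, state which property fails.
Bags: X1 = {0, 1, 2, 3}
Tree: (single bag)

Vertex coverage: the bags together contain {0, 1, 2, 3}, the full vertex set. Edge coverage: each edge of G has both endpoints in at least one bag. Running intersection: for every vertex, the bags containing it form a connected subtree. All three properties hold, so this is a valid tree decomposition of width max|bag| − 1 = 3, and hence tw(G) ≤ 3.

Yes; width 3.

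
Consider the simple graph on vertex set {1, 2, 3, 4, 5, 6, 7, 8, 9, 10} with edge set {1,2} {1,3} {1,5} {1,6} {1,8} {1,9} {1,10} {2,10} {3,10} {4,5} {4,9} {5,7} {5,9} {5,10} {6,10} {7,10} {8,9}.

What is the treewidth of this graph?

2

A width-2 tree decomposition is:
Bags: B1 = {5, 7, 10}  B2 = {1, 5, 10}  B3 = {1, 3, 10}  B4 = {1, 5, 9}  B5 = {1, 6, 10}  B6 = {1, 8, 9}  B7 = {4, 5, 9}  B8 = {1, 2, 10}
Tree: B1–B2, B2–B3, B2–B4, B3–B5, B4–B6, B4–B7, B2–B8
Every bag has size at most 3, so the width is 3 − 1 = 2 and tw(G) ≤ 2. On the other hand G contains the 3-clique {1, 8, 9}. A clique must lie in a single bag of any decomposition, so no decomposition can have width below 2. The upper and lower bounds meet at 2, so that is the treewidth.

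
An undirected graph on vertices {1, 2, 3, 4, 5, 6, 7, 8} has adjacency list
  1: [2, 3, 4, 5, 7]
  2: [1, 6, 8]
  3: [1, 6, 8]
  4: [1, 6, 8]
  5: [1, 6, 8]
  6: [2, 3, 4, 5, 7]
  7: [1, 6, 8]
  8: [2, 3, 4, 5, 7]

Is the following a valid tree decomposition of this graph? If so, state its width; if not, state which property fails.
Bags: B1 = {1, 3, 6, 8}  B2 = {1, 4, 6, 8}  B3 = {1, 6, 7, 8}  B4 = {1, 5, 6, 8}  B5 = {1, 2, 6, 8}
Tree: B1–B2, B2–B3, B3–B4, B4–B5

Checking the three conditions: (i) the bags cover all of {1, 2, 3, 4, 5, 6, 7, 8}; (ii) for each edge, some bag contains both endpoints; (iii) the bags containing any fixed vertex form a subtree. All hold, so the decomposition is valid with width 4 − 1 = 3.

Yes; width 3.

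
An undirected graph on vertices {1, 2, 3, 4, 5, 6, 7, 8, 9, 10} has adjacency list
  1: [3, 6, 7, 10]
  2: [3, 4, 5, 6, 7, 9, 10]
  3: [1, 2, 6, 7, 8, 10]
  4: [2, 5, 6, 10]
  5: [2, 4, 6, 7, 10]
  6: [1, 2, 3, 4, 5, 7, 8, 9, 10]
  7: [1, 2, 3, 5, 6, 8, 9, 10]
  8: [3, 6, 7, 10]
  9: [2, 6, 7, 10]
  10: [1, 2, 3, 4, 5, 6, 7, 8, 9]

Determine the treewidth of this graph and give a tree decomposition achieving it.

Treewidth 4.
Bags: B1 = {2, 5, 6, 7, 10}  B2 = {2, 3, 6, 7, 10}  B3 = {2, 6, 7, 9, 10}  B4 = {2, 4, 5, 6, 10}  B5 = {3, 6, 7, 8, 10}  B6 = {1, 3, 6, 7, 10}
Tree: B1–B2, B2–B3, B1–B4, B2–B5, B5–B6

Each bag holds 5 vertices, so the decomposition has width 4, which upper-bounds the treewidth. For the lower bound, the 5 vertices {2, 4, 5, 6, 10} are pairwise adjacent, and any tree decomposition puts a clique entirely inside one bag — forcing width ≥ 4. Hence tw(G) = 4 exactly.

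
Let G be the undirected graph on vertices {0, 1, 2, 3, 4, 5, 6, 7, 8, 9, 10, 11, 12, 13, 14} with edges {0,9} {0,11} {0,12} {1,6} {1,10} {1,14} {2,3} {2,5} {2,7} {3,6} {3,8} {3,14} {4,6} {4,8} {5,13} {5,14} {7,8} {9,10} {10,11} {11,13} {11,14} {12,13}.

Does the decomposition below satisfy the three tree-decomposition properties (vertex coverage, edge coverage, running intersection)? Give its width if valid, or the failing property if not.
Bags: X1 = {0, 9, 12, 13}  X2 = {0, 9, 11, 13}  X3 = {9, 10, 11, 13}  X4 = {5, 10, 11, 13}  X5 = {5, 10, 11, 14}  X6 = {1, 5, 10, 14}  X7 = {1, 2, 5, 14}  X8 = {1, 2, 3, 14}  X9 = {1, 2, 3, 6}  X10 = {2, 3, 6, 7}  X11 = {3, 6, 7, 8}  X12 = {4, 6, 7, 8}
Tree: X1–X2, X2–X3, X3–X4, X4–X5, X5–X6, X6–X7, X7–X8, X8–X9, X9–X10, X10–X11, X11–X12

Yes; width 3.

Checking the three conditions: (i) the bags cover all of {0, 1, 2, 3, 4, 5, 6, 7, 8, 9, 10, 11, 12, 13, 14}; (ii) for each edge, some bag contains both endpoints; (iii) the bags containing any fixed vertex form a subtree. All hold, so the decomposition is valid with width 4 − 1 = 3.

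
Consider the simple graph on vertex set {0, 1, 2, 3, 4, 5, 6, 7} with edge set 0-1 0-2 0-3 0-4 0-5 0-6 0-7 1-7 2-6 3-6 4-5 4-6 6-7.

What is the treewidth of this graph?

2

A width-2 tree decomposition is:
Bags: B1 = {0, 6, 7}  B2 = {0, 4, 6}  B3 = {0, 3, 6}  B4 = {0, 4, 5}  B5 = {0, 2, 6}  B6 = {0, 1, 7}
Tree: B1–B2, B2–B3, B2–B4, B3–B5, B1–B6
Each bag holds 3 vertices, so the decomposition has width 2, which upper-bounds the treewidth. For the lower bound, the 3 vertices {0, 1, 7} are pairwise adjacent, and any tree decomposition puts a clique entirely inside one bag — forcing width ≥ 2. The upper and lower bounds meet at 2, so that is the treewidth.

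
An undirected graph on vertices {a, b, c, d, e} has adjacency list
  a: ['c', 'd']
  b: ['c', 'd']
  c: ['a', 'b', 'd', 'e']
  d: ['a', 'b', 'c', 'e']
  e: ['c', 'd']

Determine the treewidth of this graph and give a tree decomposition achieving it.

Every bag has size at most 3, so the width is 3 − 1 = 2 and tw(G) ≤ 2. On the other hand G contains the 3-clique {c, d, e}. A clique must lie in a single bag of any decomposition, so no decomposition can have width below 2. The upper and lower bounds meet at 2, so that is the treewidth.

Treewidth 2.
Bags: B1 = {b, c, d}  B2 = {c, d, e}  B3 = {a, c, d}
Tree: B1–B2, B1–B3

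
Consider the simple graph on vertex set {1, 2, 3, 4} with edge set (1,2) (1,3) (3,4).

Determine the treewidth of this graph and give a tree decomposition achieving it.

Each bag holds 2 vertices, so the decomposition has width 1, which upper-bounds the treewidth. G has an edge, so its treewidth is at least 1. Therefore the treewidth is 1.

Treewidth 1.
One such decomposition:
Bags: B1 = {1, 2}  B2 = {1, 3}  B3 = {3, 4}
Tree: B1–B2, B2–B3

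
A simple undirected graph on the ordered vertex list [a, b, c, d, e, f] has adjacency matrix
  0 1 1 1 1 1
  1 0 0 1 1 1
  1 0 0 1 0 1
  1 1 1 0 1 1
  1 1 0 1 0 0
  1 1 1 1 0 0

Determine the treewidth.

A width-3 tree decomposition is:
Bags: B1 = {a, b, d, f}  B2 = {a, c, d, f}  B3 = {a, b, d, e}
Tree: B1–B2, B1–B3
The largest bag has 4 vertices, giving width 3; this decomposition certifies tw(G) ≤ 3. For the lower bound, the 4 vertices {a, b, d, e} are pairwise adjacent, and any tree decomposition puts a clique entirely inside one bag — forcing width ≥ 3. Hence tw(G) = 3 exactly.

3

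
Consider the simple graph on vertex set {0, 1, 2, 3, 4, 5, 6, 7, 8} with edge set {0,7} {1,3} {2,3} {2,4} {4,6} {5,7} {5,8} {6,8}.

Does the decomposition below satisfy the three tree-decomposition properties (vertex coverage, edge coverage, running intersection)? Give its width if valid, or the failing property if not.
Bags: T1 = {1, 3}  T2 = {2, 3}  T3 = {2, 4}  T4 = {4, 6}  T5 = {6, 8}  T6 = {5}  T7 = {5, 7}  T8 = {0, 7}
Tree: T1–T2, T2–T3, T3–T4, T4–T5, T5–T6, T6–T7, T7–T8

No — edge (8,5) lies in no bag.

A tree decomposition must satisfy three properties: every vertex lies in some bag; for every edge, both endpoints lie together in some bag; and for every vertex, the bags containing it form a connected subtree. Here edge (8,5) lies in no bag, so the decomposition is invalid.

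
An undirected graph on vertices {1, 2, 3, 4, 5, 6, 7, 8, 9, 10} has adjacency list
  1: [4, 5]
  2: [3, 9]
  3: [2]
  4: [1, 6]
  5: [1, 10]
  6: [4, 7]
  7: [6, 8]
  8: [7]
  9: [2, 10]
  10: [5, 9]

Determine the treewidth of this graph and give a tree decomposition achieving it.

Every bag has size at most 2, so the width is 2 − 1 = 1 and tw(G) ≤ 1. Any graph with an edge has treewidth ≥ 1, and G has the edge 3–2. Combining the bounds, tw(G) = 1.

Treewidth 1.
One such decomposition:
Bags: B1 = {2, 3}  B2 = {2, 9}  B3 = {9, 10}  B4 = {5, 10}  B5 = {1, 5}  B6 = {1, 4}  B7 = {4, 6}  B8 = {6, 7}  B9 = {7, 8}
Tree: B1–B2, B2–B3, B3–B4, B4–B5, B5–B6, B6–B7, B7–B8, B8–B9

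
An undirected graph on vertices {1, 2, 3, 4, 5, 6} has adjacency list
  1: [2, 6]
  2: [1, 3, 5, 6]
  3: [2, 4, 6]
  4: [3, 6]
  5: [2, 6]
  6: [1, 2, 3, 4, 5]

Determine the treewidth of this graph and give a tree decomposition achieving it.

The largest bag has 3 vertices, giving width 2; this decomposition certifies tw(G) ≤ 2. On the other hand G contains the 3-clique {1, 2, 6}. A clique must lie in a single bag of any decomposition, so no decomposition can have width below 2. Therefore the treewidth is 2.

Treewidth 2.
Bags: B1 = {2, 3, 6}  B2 = {3, 4, 6}  B3 = {1, 2, 6}  B4 = {2, 5, 6}
Tree: B1–B2, B1–B3, B3–B4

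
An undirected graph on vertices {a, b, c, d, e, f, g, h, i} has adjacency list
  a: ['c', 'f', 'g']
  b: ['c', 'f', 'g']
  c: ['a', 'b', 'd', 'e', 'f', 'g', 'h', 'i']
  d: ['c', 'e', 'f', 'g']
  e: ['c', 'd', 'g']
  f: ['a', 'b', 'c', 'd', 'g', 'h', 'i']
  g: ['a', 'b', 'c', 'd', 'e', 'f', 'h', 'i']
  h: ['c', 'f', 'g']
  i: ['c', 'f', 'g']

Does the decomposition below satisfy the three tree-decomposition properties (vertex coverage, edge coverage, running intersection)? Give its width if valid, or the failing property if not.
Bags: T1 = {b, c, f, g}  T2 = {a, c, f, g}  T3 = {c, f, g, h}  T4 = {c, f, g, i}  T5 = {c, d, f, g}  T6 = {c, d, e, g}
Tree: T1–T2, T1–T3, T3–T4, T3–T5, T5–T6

Vertex coverage: the bags together contain {a, b, c, d, e, f, g, h, i}, the full vertex set. Edge coverage: each edge of G has both endpoints in at least one bag. Running intersection: for every vertex, the bags containing it form a connected subtree. All three properties hold, so this is a valid tree decomposition of width max|bag| − 1 = 3, and hence tw(G) ≤ 3.

Yes; width 3.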